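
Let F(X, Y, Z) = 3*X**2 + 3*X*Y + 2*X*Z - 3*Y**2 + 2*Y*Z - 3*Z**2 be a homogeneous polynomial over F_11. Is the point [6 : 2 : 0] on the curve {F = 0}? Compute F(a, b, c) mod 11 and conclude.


F(6,2,0) ≡ 0 (mod 11); P is on the curve.

Evaluate F(6, 2, 0) term-by-term (mod 11).
  3*X**2 ↦ 3·36·1·1 = 108
  3*X*Y ↦ 3·6·2·1 = 36
  2*X*Z ↦ 2·6·1·0 = 0
  -3*Y**2 ↦ -3·1·4·1 = -12
  2*Y*Z ↦ 2·1·2·0 = 0
  -3*Z**2 ↦ -3·1·1·0 = 0
Sum: F(6, 2, 0) = (108) + (36) + (0) + (-12) + (0) + (0) = 132.
Reducing mod 11: 132 ≡ 0 (mod 11).
Since F(a, b, c) ≡ 0 (mod 11), P lies on the curve.


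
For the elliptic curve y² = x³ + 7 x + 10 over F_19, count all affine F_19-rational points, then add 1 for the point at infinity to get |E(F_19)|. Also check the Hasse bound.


Affine points = {(3, 1), (3, 18), (4, 8), (4, 11), (9, 2), (9, 17), (10, 4), (10, 15), (12, 6), (12, 13), (16, 0), (17, 8), (17, 11)}; affine count = 13; |E(F_19)| = 14.

Discriminant check: Δ ∝ 4a³ + 27b² = 4·7³ + 27·10² = 4·343 + 27·100 ≡ 6 (mod 19). Nonzero ⇒ E is nonsingular.
For each x ∈ F_19, compute rhs = x³ + 7·x + 10 mod 19, then count y ∈ F_19 with y² ≡ rhs.
  x = 0: rhs = 10, matching y values: none (0 points).
  x = 1: rhs = 18, matching y values: none (0 points).
  x = 2: rhs = 13, matching y values: none (0 points).
  x = 3: rhs = 1, matching y values: 1, 18 (2 points).
  x = 4: rhs = 7, matching y values: 8, 11 (2 points).
  x = 5: rhs = 18, matching y values: none (0 points).
  x = 6: rhs = 2, matching y values: none (0 points).
  x = 7: rhs = 3, matching y values: none (0 points).
  x = 8: rhs = 8, matching y values: none (0 points).
  x = 9: rhs = 4, matching y values: 2, 17 (2 points).
  x = 10: rhs = 16, matching y values: 4, 15 (2 points).
  x = 11: rhs = 12, matching y values: none (0 points).
  x = 12: rhs = 17, matching y values: 6, 13 (2 points).
  x = 13: rhs = 18, matching y values: none (0 points).
  x = 14: rhs = 2, matching y values: none (0 points).
  x = 15: rhs = 13, matching y values: none (0 points).
  x = 16: rhs = 0, matching y values: 0 (1 points).
  x = 17: rhs = 7, matching y values: 8, 11 (2 points).
  x = 18: rhs = 2, matching y values: none (0 points).
Total affine count: 13.
Full point count |E(F_19)| = 13 + 1 = 14.
Hasse bound: |14 − (19+1)| = |-6| = 6 ≤ 2√19 ≈ 8.7178 ✓.


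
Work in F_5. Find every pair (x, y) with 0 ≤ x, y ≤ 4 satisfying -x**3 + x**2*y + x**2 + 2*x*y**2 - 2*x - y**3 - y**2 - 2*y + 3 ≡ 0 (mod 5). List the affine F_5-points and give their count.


Affine F_5-points: {(0, 4), (1, 1), (1, 2), (1, 3), (2, 0), (3, 1), (3, 2), (4, 2), (4, 3)}; count = 9.

For each of the 25 pairs (x, y) ∈ F_5², evaluate f(x, y) mod 5. Record the zeros.
  x = 0: [0↦3, 1↦4, 2↦2, 3↦1, 4↦0]  zeros at y ∈ {4}
  x = 1: [0↦1, 1↦0, 2↦0, 3↦0, 4↦4]  zeros at y ∈ {1, 2, 3}
  x = 2: [0↦0, 1↦4, 2↦3, 3↦1, 4↦2]  zeros at y ∈ {0}
  x = 3: [0↦4, 1↦0, 2↦0, 3↦3, 4↦3]  zeros at y ∈ {1, 2}
  x = 4: [0↦2, 1↦2, 2↦0, 3↦0, 4↦1]  zeros at y ∈ {2, 3}
Collecting zeros: affine points = {(0, 4), (1, 1), (1, 2), (1, 3), (2, 0), (3, 1), (3, 2), (4, 2), (4, 3)}.
Total count |C(F_5)_aff| = 9.


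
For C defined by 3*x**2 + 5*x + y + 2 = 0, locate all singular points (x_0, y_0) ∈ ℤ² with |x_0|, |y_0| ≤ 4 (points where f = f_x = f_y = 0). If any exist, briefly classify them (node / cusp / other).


No singular points in the scanned grid; C is smooth there.

Compute partial derivatives:
  f_x = 6*x + 5.
  f_y = 1.
f_y = 1 is a nonzero constant, so f_y never vanishes: no point (x, y) can satisfy f = f_x = f_y = 0. In particular no (x, y) ∈ {−4, ..., 4}² is singular; the curve is smooth.


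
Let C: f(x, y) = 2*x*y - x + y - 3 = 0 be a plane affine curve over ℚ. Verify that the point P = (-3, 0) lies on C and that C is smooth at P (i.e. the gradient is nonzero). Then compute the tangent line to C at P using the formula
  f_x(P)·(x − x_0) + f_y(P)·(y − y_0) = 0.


Tangent line at P: -x - 5*y - 3 = 0.

Step 1: f(-3, 0) = 0, so P lies on C.
Step 2: partial derivatives
  f_x(x, y) = 2*y - 1, f_y(x, y) = 2*x + 1.
  f_x(P) = -1, f_y(P) = -5 (gradient nonzero, so P is smooth).
Step 3: tangent line at P: -1·(x − -3) + -5·(y − 0) = 0.
Expanding: -x - 5*y - 3 = 0.


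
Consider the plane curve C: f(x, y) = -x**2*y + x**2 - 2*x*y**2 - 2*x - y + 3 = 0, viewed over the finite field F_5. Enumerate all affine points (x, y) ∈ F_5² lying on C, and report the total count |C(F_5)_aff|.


Affine F_5-points: {(0, 3), (1, 2), (3, 1), (3, 4), (4, 2), (4, 4)}; count = 6.

For each of the 25 pairs (x, y) ∈ F_5², evaluate f(x, y) mod 5. Record the zeros.
  x = 0: [0↦3, 1↦2, 2↦1, 3↦0, 4↦4]  zeros at y ∈ {3}
  x = 1: [0↦2, 1↦3, 2↦0, 3↦3, 4↦2]  zeros at y ∈ {2}
  x = 2: [0↦3, 1↦4, 2↦2, 3↦2, 4↦4]  zeros at y ∈ ∅
  x = 3: [0↦1, 1↦0, 2↦2, 3↦2, 4↦0]  zeros at y ∈ {1, 4}
  x = 4: [0↦1, 1↦1, 2↦0, 3↦3, 4↦0]  zeros at y ∈ {2, 4}
Collecting zeros: affine points = {(0, 3), (1, 2), (3, 1), (3, 4), (4, 2), (4, 4)}.
Total count |C(F_5)_aff| = 6.


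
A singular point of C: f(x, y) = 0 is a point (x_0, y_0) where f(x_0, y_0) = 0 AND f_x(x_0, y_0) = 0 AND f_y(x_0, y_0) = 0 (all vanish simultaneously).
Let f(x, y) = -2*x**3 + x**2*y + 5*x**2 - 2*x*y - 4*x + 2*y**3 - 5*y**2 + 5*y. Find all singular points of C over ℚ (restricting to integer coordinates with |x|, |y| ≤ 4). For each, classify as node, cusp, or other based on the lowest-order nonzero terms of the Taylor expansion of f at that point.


Singular points: {(1, 1)}; classification: cusp.

Compute partial derivatives:
  f_x = -6*x**2 + 2*x*y + 10*x - 2*y - 4.
  f_y = x**2 - 2*x + 6*y**2 - 10*y + 5.
Scan x_0 ∈ {−4, ..., 4}. For each x_0, f_y(x_0, y) is a polynomial in y; find its integer roots y ∈ {−4, ..., 4}, then test f_x and f at those candidates.
  x = -4: f_y(-4, y) = 6*y**2 - 10*y + 29; no integer root y with |y| ≤ 4.
  x = -3: f_y(-3, y) = 6*y**2 - 10*y + 20; no integer root y with |y| ≤ 4.
  x = -2: f_y(-2, y) = 6*y**2 - 10*y + 13; no integer root y with |y| ≤ 4.
  x = -1: f_y(-1, y) = 6*y**2 - 10*y + 8; no integer root y with |y| ≤ 4.
  x = 0: f_y(0, y) = 6*y**2 - 10*y + 5; no integer root y with |y| ≤ 4.
  x = 1: f_y(1, y) = 6*y**2 - 10*y + 4; vanishes at y ∈ {1}. (1, 1): f_x = 0, f = 0 — SINGULAR.
  x = 2: f_y(2, y) = 6*y**2 - 10*y + 5; no integer root y with |y| ≤ 4.
  x = 3: f_y(3, y) = 6*y**2 - 10*y + 8; no integer root y with |y| ≤ 4.
  x = 4: f_y(4, y) = 6*y**2 - 10*y + 13; no integer root y with |y| ≤ 4.
Only singular point on the grid: (1, 1).
Classify: substitute x = 1 + u, y = 1 + v and expand: f = -2*u**3 + u**2*v + 2*v**3 + v**2.
No constant or linear terms (consistent with a singular point). Quadratic part: v**2. Cubic part: -2*u**3 + u**2*v + 2*v**3.
The quadratic part v**2 is a perfect square, so there is a single (double) tangent line v = 0, i.e. y = 1. Restricting the cubic part to that line (v = 0) leaves -2*u**3 ≠ 0, so f is not divisible by v and the branch is v² ≈ 2*u**3 to lowest order — this is a cusp.
Classification: cusp.


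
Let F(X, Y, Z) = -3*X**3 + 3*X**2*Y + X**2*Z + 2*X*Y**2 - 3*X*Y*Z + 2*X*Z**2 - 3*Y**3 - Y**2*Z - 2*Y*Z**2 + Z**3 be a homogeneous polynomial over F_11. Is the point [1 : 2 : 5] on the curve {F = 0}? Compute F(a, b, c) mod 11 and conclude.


F(1,2,5) ≡ 6 (mod 11); P is NOT on the curve.

Evaluate F(1, 2, 5) term-by-term (mod 11).
  -3*X**3 ↦ -3·1·1·1 = -3
  3*X**2*Y ↦ 3·1·2·1 = 6
  X**2*Z ↦ 1·1·1·5 = 5
  2*X*Y**2 ↦ 2·1·4·1 = 8
  -3*X*Y*Z ↦ -3·1·2·5 = -30
  2*X*Z**2 ↦ 2·1·1·25 = 50
  -3*Y**3 ↦ -3·1·8·1 = -24
  -Y**2*Z ↦ -1·1·4·5 = -20
  -2*Y*Z**2 ↦ -2·1·2·25 = -100
  Z**3 ↦ 1·1·1·125 = 125
Sum: F(1, 2, 5) = (-3) + (6) + (5) + (8) + (-30) + (50) + (-24) + (-20) + (-100) + (125) = 17.
Reducing mod 11: 17 ≡ 6 (mod 11).
Since F(a, b, c) ≡ 6 ≠ 0 (mod 11), P does NOT lie on the curve.


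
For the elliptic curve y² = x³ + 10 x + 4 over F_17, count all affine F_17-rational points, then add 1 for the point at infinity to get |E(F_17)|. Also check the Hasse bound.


Affine points = {(0, 2), (0, 15), (1, 7), (1, 10), (2, 7), (2, 10), (5, 3), (5, 14), (6, 5), (6, 12), (7, 3), (7, 14), (8, 1), (8, 16), (10, 4), (10, 13), (11, 0), (12, 4), (12, 13), (13, 6), (13, 11), (14, 7), (14, 10)}; affine count = 23; |E(F_17)| = 24.

Discriminant check: Δ ∝ 4a³ + 27b² = 4·10³ + 27·4² = 4·1000 + 27·16 ≡ 12 (mod 17). Nonzero ⇒ E is nonsingular.
For each x ∈ F_17, compute rhs = x³ + 10·x + 4 mod 17, then count y ∈ F_17 with y² ≡ rhs.
  x = 0: rhs = 4, matching y values: 2, 15 (2 points).
  x = 1: rhs = 15, matching y values: 7, 10 (2 points).
  x = 2: rhs = 15, matching y values: 7, 10 (2 points).
  x = 3: rhs = 10, matching y values: none (0 points).
  x = 4: rhs = 6, matching y values: none (0 points).
  x = 5: rhs = 9, matching y values: 3, 14 (2 points).
  x = 6: rhs = 8, matching y values: 5, 12 (2 points).
  x = 7: rhs = 9, matching y values: 3, 14 (2 points).
  x = 8: rhs = 1, matching y values: 1, 16 (2 points).
  x = 9: rhs = 7, matching y values: none (0 points).
  x = 10: rhs = 16, matching y values: 4, 13 (2 points).
  x = 11: rhs = 0, matching y values: 0 (1 points).
  x = 12: rhs = 16, matching y values: 4, 13 (2 points).
  x = 13: rhs = 2, matching y values: 6, 11 (2 points).
  x = 14: rhs = 15, matching y values: 7, 10 (2 points).
  x = 15: rhs = 10, matching y values: none (0 points).
  x = 16: rhs = 10, matching y values: none (0 points).
Total affine count: 23.
Full point count |E(F_17)| = 23 + 1 = 24.
Hasse bound: |24 − (17+1)| = |6| = 6 ≤ 2√17 ≈ 8.2462 ✓.


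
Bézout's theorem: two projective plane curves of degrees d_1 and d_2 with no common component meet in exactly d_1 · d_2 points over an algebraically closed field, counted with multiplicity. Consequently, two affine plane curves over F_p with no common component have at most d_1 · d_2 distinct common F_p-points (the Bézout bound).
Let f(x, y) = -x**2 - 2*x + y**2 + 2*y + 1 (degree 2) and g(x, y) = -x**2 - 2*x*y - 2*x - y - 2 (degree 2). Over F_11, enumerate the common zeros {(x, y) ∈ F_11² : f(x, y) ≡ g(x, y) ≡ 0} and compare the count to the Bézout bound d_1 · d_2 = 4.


Common zeros: {(6, 8)}; count = 1; Bézout bound = 4.

deg(f) = 2, deg(g) = 2, so Bézout bound = 4.
Scan x ∈ F_11. For each x, list the y ∈ F_11 with f(x, y) ≡ 0 and those with g(x, y) ≡ 0 (mod 11); the common zeros in that column are the intersection.
  x = 0: f ≡ 0 at y ∈ {10}; g ≡ 0 at y ∈ {9}; common: ∅.
  x = 1: f ≡ 0 at y ∈ {4, 5}; g ≡ 0 at y ∈ {2}; common: ∅.
  x = 2: f ≡ 0 at y ∈ ∅; g ≡ 0 at y ∈ {9}; common: ∅.
  x = 3: f ≡ 0 at y ∈ {1, 8}; g ≡ 0 at y ∈ {7}; common: ∅.
  x = 4: f ≡ 0 at y ∈ ∅; g ≡ 0 at y ∈ {2}; common: ∅.
  x = 5: f ≡ 0 at y ∈ ∅; g ≡ 0 at y ∈ ∅; common: ∅.
  x = 6: f ≡ 0 at y ∈ {1, 8}; g ≡ 0 at y ∈ {8}; common: {8}.
  x = 7: f ≡ 0 at y ∈ ∅; g ≡ 0 at y ∈ {3}; common: ∅.
  x = 8: f ≡ 0 at y ∈ {4, 5}; g ≡ 0 at y ∈ {1}; common: ∅.
  x = 9: f ≡ 0 at y ∈ {10}; g ≡ 0 at y ∈ {8}; common: ∅.
  x = 10: f ≡ 0 at y ∈ ∅; g ≡ 0 at y ∈ {1}; common: ∅.
Collecting: common zeros = {(6, 8)}, so the count is 1.
Comparison with the Bézout bound: 1 ≤ 4 = deg(f)·deg(g), as expected for curves with no common component (the affine F_11-count falls short of the bound because intersections may lie at infinity, over extension fields, or carry multiplicity).


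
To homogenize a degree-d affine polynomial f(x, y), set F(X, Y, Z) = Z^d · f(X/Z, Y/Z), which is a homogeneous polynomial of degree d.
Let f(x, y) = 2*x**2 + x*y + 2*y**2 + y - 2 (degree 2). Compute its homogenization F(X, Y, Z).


F(X, Y, Z) = 2*X**2 + X*Y + 2*Y**2 + Y*Z - 2*Z**2

deg(f) = 2.
Substitute x = X/Z, y = Y/Z into f, then multiply by Z^2.
  monomial 2·x^2·y^0 ↦ 2·X^2·Y^0·Z^0.
  monomial 1·x^1·y^1 ↦ 1·X^1·Y^1·Z^0.
  monomial 2·x^0·y^2 ↦ 2·X^0·Y^2·Z^0.
  monomial 1·x^0·y^1 ↦ 1·X^0·Y^1·Z^1.
  monomial -2·x^0·y^0 ↦ -2·X^0·Y^0·Z^2.
Collecting: F(X, Y, Z) = 2*X**2 + X*Y + 2*Y**2 + Y*Z - 2*Z**2.


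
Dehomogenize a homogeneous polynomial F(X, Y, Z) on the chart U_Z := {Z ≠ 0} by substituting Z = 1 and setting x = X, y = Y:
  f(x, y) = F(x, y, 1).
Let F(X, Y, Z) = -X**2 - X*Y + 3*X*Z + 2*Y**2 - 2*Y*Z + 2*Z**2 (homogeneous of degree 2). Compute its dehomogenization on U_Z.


f(x, y) = -x**2 - x*y + 3*x + 2*y**2 - 2*y + 2

On U_Z we set Z = 1. Each monomial c·X^i·Y^j·Z^k in F becomes c·x^i·y^j·1^k = c·x^i·y^j.
Substituting Z = 1: F(X, Y, 1) = -x**2 - x*y + 3*x + 2*y**2 - 2*y + 2.
Note: deg(f) ≤ deg(F) = 2; strict inequality happens when F is divisible by Z (lost terms).


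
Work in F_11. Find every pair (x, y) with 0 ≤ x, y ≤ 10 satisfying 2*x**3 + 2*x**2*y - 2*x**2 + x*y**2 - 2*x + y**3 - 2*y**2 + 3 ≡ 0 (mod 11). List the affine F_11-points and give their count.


Affine F_11-points: {(0, 10), (2, 8), (3, 0), (10, 6)}; count = 4.

For each of the 121 pairs (x, y) ∈ F_11², evaluate f(x, y) mod 11. Record the zeros.
  x = 0: [0↦3, 1↦2, 2↦3, 3↦1, 4↦2, 5↦1, 6↦4, 7↦6, 8↦2, 9↦9, 10↦0]  zeros at y ∈ {10}
  x = 1: [0↦1, 1↦3, 2↦9, 3↦3, 4↦2, 5↦1, 6↦6, 7↦1, 8↦3, 9↦7, 10↦8]  zeros at y ∈ ∅
  x = 2: [0↦7, 1↦5, 2↦9, 3↦3, 4↦4, 5↦7, 6↦7, 7↦10, 8↦0, 9↦5, 10↦9]  zeros at y ∈ {8}
  x = 3: [0↦0, 1↦9, 2↦4, 3↦2, 4↦9, 5↦9, 6↦8, 7↦1, 8↦5, 9↦4, 10↦4]  zeros at y ∈ {0}
  x = 4: [0↦3, 1↦5, 2↦6, 3↦1, 4↦7, 5↦8, 6↦10, 7↦8, 8↦8, 9↦5, 10↦5]  zeros at y ∈ ∅
  x = 5: [0↦6, 1↦5, 2↦5, 3↦1, 4↦10, 5↦5, 6↦3, 7↦10, 8↦10, 9↦9, 10↦2]  zeros at y ∈ ∅
  x = 6: [0↦10, 1↦10, 2↦2, 3↦3, 4↦8, 5↦1, 6↦10, 7↦8, 8↦1, 9↦6, 10↦7]  zeros at y ∈ ∅
  x = 7: [0↦5, 1↦10, 2↦9, 3↦8, 4↦2, 5↦8, 6↦10, 7↦3, 8↦4, 9↦8, 10↦10]  zeros at y ∈ ∅
  x = 8: [0↦3, 1↦6, 2↦5, 3↦6, 4↦4, 5↦5, 6↦4, 7↦7, 8↦9, 9↦5, 10↦1]  zeros at y ∈ ∅
  x = 9: [0↦5, 1↦10, 2↦2, 3↦9, 4↦4, 5↦4, 6↦4, 7↦10, 8↦6, 9↦9, 10↦3]  zeros at y ∈ ∅
  x = 10: [0↦1, 1↦1, 2↦1, 3↦7, 4↦3, 5↦6, 6↦0, 7↦2, 8↦7, 9↦10, 10↦6]  zeros at y ∈ {6}
Collecting zeros: affine points = {(0, 10), (2, 8), (3, 0), (10, 6)}.
Total count |C(F_11)_aff| = 4.


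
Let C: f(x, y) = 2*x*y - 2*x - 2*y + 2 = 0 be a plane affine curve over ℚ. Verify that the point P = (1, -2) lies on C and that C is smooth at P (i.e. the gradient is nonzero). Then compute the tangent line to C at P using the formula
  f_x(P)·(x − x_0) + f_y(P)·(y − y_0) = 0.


Tangent line at P: 6 - 6*x = 0.

Step 1: f(1, -2) = 0, so P lies on C.
Step 2: partial derivatives
  f_x(x, y) = 2*y - 2, f_y(x, y) = 2*x - 2.
  f_x(P) = -6, f_y(P) = 0 (gradient nonzero, so P is smooth).
Step 3: tangent line at P: -6·(x − 1) + 0·(y − -2) = 0.
Expanding: 6 - 6*x = 0.


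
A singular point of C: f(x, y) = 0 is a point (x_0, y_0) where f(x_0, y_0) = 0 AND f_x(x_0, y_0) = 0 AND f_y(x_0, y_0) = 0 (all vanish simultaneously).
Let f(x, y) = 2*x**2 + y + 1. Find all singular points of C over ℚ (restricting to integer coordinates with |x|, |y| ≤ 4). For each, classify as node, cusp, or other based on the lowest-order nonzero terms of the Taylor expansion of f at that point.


No singular points in the scanned grid; C is smooth there.

Compute partial derivatives:
  f_x = 4*x.
  f_y = 1.
f_y = 1 is a nonzero constant, so f_y never vanishes: no point (x, y) can satisfy f = f_x = f_y = 0. In particular no (x, y) ∈ {−4, ..., 4}² is singular; the curve is smooth.


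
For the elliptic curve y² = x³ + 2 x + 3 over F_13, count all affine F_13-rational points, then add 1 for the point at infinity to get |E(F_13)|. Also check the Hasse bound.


Affine points = {(0, 4), (0, 9), (3, 6), (3, 7), (4, 6), (4, 7), (6, 6), (6, 7), (7, 3), (7, 10), (9, 3), (9, 10), (10, 3), (10, 10), (11, 2), (11, 11), (12, 0)}; affine count = 17; |E(F_13)| = 18.

Discriminant check: Δ ∝ 4a³ + 27b² = 4·2³ + 27·3² = 4·8 + 27·9 ≡ 2 (mod 13). Nonzero ⇒ E is nonsingular.
For each x ∈ F_13, compute rhs = x³ + 2·x + 3 mod 13, then count y ∈ F_13 with y² ≡ rhs.
  x = 0: rhs = 3, matching y values: 4, 9 (2 points).
  x = 1: rhs = 6, matching y values: none (0 points).
  x = 2: rhs = 2, matching y values: none (0 points).
  x = 3: rhs = 10, matching y values: 6, 7 (2 points).
  x = 4: rhs = 10, matching y values: 6, 7 (2 points).
  x = 5: rhs = 8, matching y values: none (0 points).
  x = 6: rhs = 10, matching y values: 6, 7 (2 points).
  x = 7: rhs = 9, matching y values: 3, 10 (2 points).
  x = 8: rhs = 11, matching y values: none (0 points).
  x = 9: rhs = 9, matching y values: 3, 10 (2 points).
  x = 10: rhs = 9, matching y values: 3, 10 (2 points).
  x = 11: rhs = 4, matching y values: 2, 11 (2 points).
  x = 12: rhs = 0, matching y values: 0 (1 points).
Total affine count: 17.
Full point count |E(F_13)| = 17 + 1 = 18.
Hasse bound: |18 − (13+1)| = |4| = 4 ≤ 2√13 ≈ 7.2111 ✓.


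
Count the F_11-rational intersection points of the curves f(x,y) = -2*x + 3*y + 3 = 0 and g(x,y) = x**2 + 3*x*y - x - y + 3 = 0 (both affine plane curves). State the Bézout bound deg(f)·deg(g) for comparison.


Common zeros: ∅; count = 0; Bézout bound = 2.

deg(f) = 1, deg(g) = 2, so Bézout bound = 2.
Scan x ∈ F_11. For each x, list the y ∈ F_11 with f(x, y) ≡ 0 and those with g(x, y) ≡ 0 (mod 11); the common zeros in that column are the intersection.
  x = 0: f ≡ 0 at y ∈ {10}; g ≡ 0 at y ∈ {3}; common: ∅.
  x = 1: f ≡ 0 at y ∈ {7}; g ≡ 0 at y ∈ {4}; common: ∅.
  x = 2: f ≡ 0 at y ∈ {4}; g ≡ 0 at y ∈ {10}; common: ∅.
  x = 3: f ≡ 0 at y ∈ {1}; g ≡ 0 at y ∈ {3}; common: ∅.
  x = 4: f ≡ 0 at y ∈ {9}; g ≡ 0 at y ∈ ∅; common: ∅.
  x = 5: f ≡ 0 at y ∈ {6}; g ≡ 0 at y ∈ {7}; common: ∅.
  x = 6: f ≡ 0 at y ∈ {3}; g ≡ 0 at y ∈ {0}; common: ∅.
  x = 7: f ≡ 0 at y ∈ {0}; g ≡ 0 at y ∈ {6}; common: ∅.
  x = 8: f ≡ 0 at y ∈ {8}; g ≡ 0 at y ∈ {7}; common: ∅.
  x = 9: f ≡ 0 at y ∈ {5}; g ≡ 0 at y ∈ {6}; common: ∅.
  x = 10: f ≡ 0 at y ∈ {2}; g ≡ 0 at y ∈ {4}; common: ∅.
Collecting: common zeros = ∅, so the count is 0.
Comparison with the Bézout bound: 0 ≤ 2 = deg(f)·deg(g), as expected for curves with no common component (the affine F_11-count falls short of the bound because intersections may lie at infinity, over extension fields, or carry multiplicity).


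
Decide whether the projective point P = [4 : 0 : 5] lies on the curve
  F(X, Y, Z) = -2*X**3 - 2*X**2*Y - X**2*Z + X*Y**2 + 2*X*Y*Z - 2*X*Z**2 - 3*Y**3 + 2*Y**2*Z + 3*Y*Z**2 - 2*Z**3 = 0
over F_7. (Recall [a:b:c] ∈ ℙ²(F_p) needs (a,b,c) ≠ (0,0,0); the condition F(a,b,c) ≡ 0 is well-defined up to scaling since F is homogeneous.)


F(4,0,5) ≡ 0 (mod 7); P is on the curve.

Evaluate F(4, 0, 5) term-by-term (mod 7).
  -2*X**3 ↦ -2·64·1·1 = -128
  -2*X**2*Y ↦ -2·16·0·1 = 0
  -X**2*Z ↦ -1·16·1·5 = -80
  X*Y**2 ↦ 1·4·0·1 = 0
  2*X*Y*Z ↦ 2·4·0·5 = 0
  -2*X*Z**2 ↦ -2·4·1·25 = -200
  -3*Y**3 ↦ -3·1·0·1 = 0
  2*Y**2*Z ↦ 2·1·0·5 = 0
  3*Y*Z**2 ↦ 3·1·0·25 = 0
  -2*Z**3 ↦ -2·1·1·125 = -250
Sum: F(4, 0, 5) = (-128) + (0) + (-80) + (0) + (0) + (-200) + (0) + (0) + (0) + (-250) = -658.
Reducing mod 7: -658 ≡ 0 (mod 7).
Since F(a, b, c) ≡ 0 (mod 7), P lies on the curve.


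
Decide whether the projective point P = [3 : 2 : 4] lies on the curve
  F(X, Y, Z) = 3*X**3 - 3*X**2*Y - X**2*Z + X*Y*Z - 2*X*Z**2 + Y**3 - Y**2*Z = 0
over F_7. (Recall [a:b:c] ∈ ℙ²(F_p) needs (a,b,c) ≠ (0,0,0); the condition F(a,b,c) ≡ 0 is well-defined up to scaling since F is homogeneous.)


F(3,2,4) ≡ 2 (mod 7); P is NOT on the curve.

Evaluate F(3, 2, 4) term-by-term (mod 7).
  3*X**3 ↦ 3·27·1·1 = 81
  -3*X**2*Y ↦ -3·9·2·1 = -54
  -X**2*Z ↦ -1·9·1·4 = -36
  X*Y*Z ↦ 1·3·2·4 = 24
  -2*X*Z**2 ↦ -2·3·1·16 = -96
  Y**3 ↦ 1·1·8·1 = 8
  -Y**2*Z ↦ -1·1·4·4 = -16
Sum: F(3, 2, 4) = (81) + (-54) + (-36) + (24) + (-96) + (8) + (-16) = -89.
Reducing mod 7: -89 ≡ 2 (mod 7).
Since F(a, b, c) ≡ 2 ≠ 0 (mod 7), P does NOT lie on the curve.


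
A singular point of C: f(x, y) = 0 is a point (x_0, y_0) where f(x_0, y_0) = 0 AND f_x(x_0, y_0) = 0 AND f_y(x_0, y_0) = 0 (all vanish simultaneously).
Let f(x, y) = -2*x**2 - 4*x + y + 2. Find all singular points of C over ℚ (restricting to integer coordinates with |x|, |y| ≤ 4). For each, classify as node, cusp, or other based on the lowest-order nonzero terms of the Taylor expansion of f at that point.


No singular points in the scanned grid; C is smooth there.

Compute partial derivatives:
  f_x = -4*x - 4.
  f_y = 1.
f_y = 1 is a nonzero constant, so f_y never vanishes: no point (x, y) can satisfy f = f_x = f_y = 0. In particular no (x, y) ∈ {−4, ..., 4}² is singular; the curve is smooth.


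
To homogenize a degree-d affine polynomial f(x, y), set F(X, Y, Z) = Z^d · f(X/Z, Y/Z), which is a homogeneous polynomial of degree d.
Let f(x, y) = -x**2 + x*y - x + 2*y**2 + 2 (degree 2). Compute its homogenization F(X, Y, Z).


F(X, Y, Z) = -X**2 + X*Y - X*Z + 2*Y**2 + 2*Z**2

deg(f) = 2.
Substitute x = X/Z, y = Y/Z into f, then multiply by Z^2.
  monomial -1·x^2·y^0 ↦ -1·X^2·Y^0·Z^0.
  monomial 1·x^1·y^1 ↦ 1·X^1·Y^1·Z^0.
  monomial -1·x^1·y^0 ↦ -1·X^1·Y^0·Z^1.
  monomial 2·x^0·y^2 ↦ 2·X^0·Y^2·Z^0.
  monomial 2·x^0·y^0 ↦ 2·X^0·Y^0·Z^2.
Collecting: F(X, Y, Z) = -X**2 + X*Y - X*Z + 2*Y**2 + 2*Z**2.


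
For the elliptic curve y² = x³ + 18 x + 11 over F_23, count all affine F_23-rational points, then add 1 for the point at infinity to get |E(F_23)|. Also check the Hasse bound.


Affine points = {(2, 3), (2, 20), (3, 0), (4, 3), (4, 20), (6, 6), (6, 17), (8, 0), (10, 8), (10, 15), (12, 0), (13, 2), (13, 21), (16, 5), (16, 18), (17, 3), (17, 20), (18, 7), (18, 16), (19, 6), (19, 17), (21, 6), (21, 17)}; affine count = 23; |E(F_23)| = 24.

Discriminant check: Δ ∝ 4a³ + 27b² = 4·18³ + 27·11² = 4·5832 + 27·121 ≡ 7 (mod 23). Nonzero ⇒ E is nonsingular.
For each x ∈ F_23, compute rhs = x³ + 18·x + 11 mod 23, then count y ∈ F_23 with y² ≡ rhs.
  x = 0: rhs = 11, matching y values: none (0 points).
  x = 1: rhs = 7, matching y values: none (0 points).
  x = 2: rhs = 9, matching y values: 3, 20 (2 points).
  x = 3: rhs = 0, matching y values: 0 (1 points).
  x = 4: rhs = 9, matching y values: 3, 20 (2 points).
  x = 5: rhs = 19, matching y values: none (0 points).
  x = 6: rhs = 13, matching y values: 6, 17 (2 points).
  x = 7: rhs = 20, matching y values: none (0 points).
  x = 8: rhs = 0, matching y values: 0 (1 points).
  x = 9: rhs = 5, matching y values: none (0 points).
  x = 10: rhs = 18, matching y values: 8, 15 (2 points).
  x = 11: rhs = 22, matching y values: none (0 points).
  x = 12: rhs = 0, matching y values: 0 (1 points).
  x = 13: rhs = 4, matching y values: 2, 21 (2 points).
  x = 14: rhs = 17, matching y values: none (0 points).
  x = 15: rhs = 22, matching y values: none (0 points).
  x = 16: rhs = 2, matching y values: 5, 18 (2 points).
  x = 17: rhs = 9, matching y values: 3, 20 (2 points).
  x = 18: rhs = 3, matching y values: 7, 16 (2 points).
  x = 19: rhs = 13, matching y values: 6, 17 (2 points).
  x = 20: rhs = 22, matching y values: none (0 points).
  x = 21: rhs = 13, matching y values: 6, 17 (2 points).
  x = 22: rhs = 15, matching y values: none (0 points).
Total affine count: 23.
Full point count |E(F_23)| = 23 + 1 = 24.
Hasse bound: |24 − (23+1)| = |0| = 0 ≤ 2√23 ≈ 9.5917 ✓.


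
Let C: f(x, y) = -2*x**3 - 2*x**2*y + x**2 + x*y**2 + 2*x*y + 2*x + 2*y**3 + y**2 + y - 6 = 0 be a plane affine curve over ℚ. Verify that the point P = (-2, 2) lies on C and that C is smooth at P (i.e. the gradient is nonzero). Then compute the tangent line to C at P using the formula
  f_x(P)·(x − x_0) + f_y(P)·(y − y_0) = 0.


Tangent line at P: -2*x + 9*y - 22 = 0.

Step 1: f(-2, 2) = 0, so P lies on C.
Step 2: partial derivatives
  f_x(x, y) = -6*x**2 - 4*x*y + 2*x + y**2 + 2*y + 2, f_y(x, y) = -2*x**2 + 2*x*y + 2*x + 6*y**2 + 2*y + 1.
  f_x(P) = -2, f_y(P) = 9 (gradient nonzero, so P is smooth).
Step 3: tangent line at P: -2·(x − -2) + 9·(y − 2) = 0.
Expanding: -2*x + 9*y - 22 = 0.


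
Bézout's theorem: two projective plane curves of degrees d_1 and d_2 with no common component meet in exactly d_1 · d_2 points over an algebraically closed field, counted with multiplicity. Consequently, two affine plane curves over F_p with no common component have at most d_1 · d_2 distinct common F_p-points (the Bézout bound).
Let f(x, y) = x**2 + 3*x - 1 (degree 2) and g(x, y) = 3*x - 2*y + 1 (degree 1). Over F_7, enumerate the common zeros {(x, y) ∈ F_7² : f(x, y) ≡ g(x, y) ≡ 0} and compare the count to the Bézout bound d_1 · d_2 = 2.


Common zeros: ∅; count = 0; Bézout bound = 2.

deg(f) = 2, deg(g) = 1, so Bézout bound = 2.
Scan x ∈ F_7. For each x, list the y ∈ F_7 with f(x, y) ≡ 0 and those with g(x, y) ≡ 0 (mod 7); the common zeros in that column are the intersection.
  x = 0: f ≡ 0 at y ∈ ∅; g ≡ 0 at y ∈ {4}; common: ∅.
  x = 1: f ≡ 0 at y ∈ ∅; g ≡ 0 at y ∈ {2}; common: ∅.
  x = 2: f ≡ 0 at y ∈ ∅; g ≡ 0 at y ∈ {0}; common: ∅.
  x = 3: f ≡ 0 at y ∈ ∅; g ≡ 0 at y ∈ {5}; common: ∅.
  x = 4: f ≡ 0 at y ∈ ∅; g ≡ 0 at y ∈ {3}; common: ∅.
  x = 5: f ≡ 0 at y ∈ ∅; g ≡ 0 at y ∈ {1}; common: ∅.
  x = 6: f ≡ 0 at y ∈ ∅; g ≡ 0 at y ∈ {6}; common: ∅.
Collecting: common zeros = ∅, so the count is 0.
Comparison with the Bézout bound: 0 ≤ 2 = deg(f)·deg(g), as expected for curves with no common component (the affine F_7-count falls short of the bound because intersections may lie at infinity, over extension fields, or carry multiplicity).


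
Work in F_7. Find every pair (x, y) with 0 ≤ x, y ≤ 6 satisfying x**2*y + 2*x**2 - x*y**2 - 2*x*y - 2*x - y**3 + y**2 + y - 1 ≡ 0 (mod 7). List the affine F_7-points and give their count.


Affine F_7-points: {(0, 1), (0, 6), (1, 3), (1, 5), (1, 6), (2, 2), (4, 1), (4, 2)}; count = 8.

For each of the 49 pairs (x, y) ∈ F_7², evaluate f(x, y) mod 7. Record the zeros.
  x = 0: [0↦6, 1↦0, 2↦4, 3↦5, 4↦4, 5↦2, 6↦0]  zeros at y ∈ {1, 6}
  x = 1: [0↦6, 1↦5, 2↦5, 3↦0, 4↦5, 5↦0, 6↦0]  zeros at y ∈ {3, 5, 6}
  x = 2: [0↦3, 1↦2, 2↦0, 3↦5, 4↦4, 5↦5, 6↦2]  zeros at y ∈ {2}
  x = 3: [0↦4, 1↦5, 2↦3, 3↦6, 4↦1, 5↦3, 6↦6]  zeros at y ∈ ∅
  x = 4: [0↦2, 1↦0, 2↦0, 3↦3, 4↦3, 5↦1, 6↦5]  zeros at y ∈ {1, 2}
  x = 5: [0↦4, 1↦1, 2↦5, 3↦3, 4↦3, 5↦6, 6↦6]  zeros at y ∈ ∅
  x = 6: [0↦3, 1↦1, 2↦4, 3↦6, 4↦1, 5↦4, 6↦2]  zeros at y ∈ ∅
Collecting zeros: affine points = {(0, 1), (0, 6), (1, 3), (1, 5), (1, 6), (2, 2), (4, 1), (4, 2)}.
Total count |C(F_7)_aff| = 8.


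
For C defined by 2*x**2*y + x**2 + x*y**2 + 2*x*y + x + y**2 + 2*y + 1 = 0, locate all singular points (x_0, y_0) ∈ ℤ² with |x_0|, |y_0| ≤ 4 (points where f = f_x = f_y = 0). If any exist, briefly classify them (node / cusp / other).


Singular points: {(0, -1)}; classification: node.

Compute partial derivatives:
  f_x = 4*x*y + 2*x + y**2 + 2*y + 1.
  f_y = 2*x**2 + 2*x*y + 2*x + 2*y + 2.
Scan x_0 ∈ {−4, ..., 4}. For each x_0, f_y(x_0, y) is a polynomial in y; find its integer roots y ∈ {−4, ..., 4}, then test f_x and f at those candidates.
  x = -4: f_y(-4, y) = 26 - 6*y; no integer root y with |y| ≤ 4.
  x = -3: f_y(-3, y) = 14 - 4*y; no integer root y with |y| ≤ 4.
  x = -2: f_y(-2, y) = 6 - 2*y; vanishes at y ∈ {3}. (-2, 3): f_x = -12 ≠ 0.
  x = -1: f_y(-1, y) = 2; no integer root y with |y| ≤ 4.
  x = 0: f_y(0, y) = 2*y + 2; vanishes at y ∈ {-1}. (0, -1): f_x = 0, f = 0 — SINGULAR.
  x = 1: f_y(1, y) = 4*y + 6; no integer root y with |y| ≤ 4.
  x = 2: f_y(2, y) = 6*y + 14; no integer root y with |y| ≤ 4.
  x = 3: f_y(3, y) = 8*y + 26; no integer root y with |y| ≤ 4.
  x = 4: f_y(4, y) = 10*y + 42; no integer root y with |y| ≤ 4.
Only singular point on the grid: (0, -1).
Classify: substitute x = 0 + u, y = -1 + v and expand: f = 2*u**2*v - u**2 + u*v**2 + v**2.
No constant or linear terms (consistent with a singular point). Quadratic part: -u**2 + v**2. Cubic part: 2*u**2*v + u*v**2.
The quadratic part v**2 - u**2 = (v − u)(v + u) splits into two distinct linear factors, so there are two distinct tangent lines y − -1 = ±(x − 0) — this is a node (ordinary double point).
Classification: node.


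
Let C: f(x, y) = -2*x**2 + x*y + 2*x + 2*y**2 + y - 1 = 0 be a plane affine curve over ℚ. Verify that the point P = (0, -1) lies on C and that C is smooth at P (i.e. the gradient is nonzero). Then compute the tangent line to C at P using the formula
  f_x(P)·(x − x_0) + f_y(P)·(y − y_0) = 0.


Tangent line at P: x - 3*y - 3 = 0.

Step 1: f(0, -1) = 0, so P lies on C.
Step 2: partial derivatives
  f_x(x, y) = -4*x + y + 2, f_y(x, y) = x + 4*y + 1.
  f_x(P) = 1, f_y(P) = -3 (gradient nonzero, so P is smooth).
Step 3: tangent line at P: 1·(x − 0) + -3·(y − -1) = 0.
Expanding: x - 3*y - 3 = 0.


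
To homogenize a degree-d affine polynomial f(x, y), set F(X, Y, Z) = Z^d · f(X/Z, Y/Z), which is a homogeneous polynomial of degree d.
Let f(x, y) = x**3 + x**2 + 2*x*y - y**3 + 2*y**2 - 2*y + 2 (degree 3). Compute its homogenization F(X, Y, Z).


F(X, Y, Z) = X**3 + X**2*Z + 2*X*Y*Z - Y**3 + 2*Y**2*Z - 2*Y*Z**2 + 2*Z**3

deg(f) = 3.
Substitute x = X/Z, y = Y/Z into f, then multiply by Z^3.
  monomial 1·x^3·y^0 ↦ 1·X^3·Y^0·Z^0.
  monomial 1·x^2·y^0 ↦ 1·X^2·Y^0·Z^1.
  monomial 2·x^1·y^1 ↦ 2·X^1·Y^1·Z^1.
  monomial -1·x^0·y^3 ↦ -1·X^0·Y^3·Z^0.
  monomial 2·x^0·y^2 ↦ 2·X^0·Y^2·Z^1.
  monomial -2·x^0·y^1 ↦ -2·X^0·Y^1·Z^2.
  monomial 2·x^0·y^0 ↦ 2·X^0·Y^0·Z^3.
Collecting: F(X, Y, Z) = X**3 + X**2*Z + 2*X*Y*Z - Y**3 + 2*Y**2*Z - 2*Y*Z**2 + 2*Z**3.


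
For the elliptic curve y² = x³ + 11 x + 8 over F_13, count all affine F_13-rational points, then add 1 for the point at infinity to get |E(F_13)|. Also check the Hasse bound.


Affine points = {(2, 5), (2, 8), (3, 4), (3, 9), (4, 5), (4, 8), (6, 2), (6, 11), (7, 5), (7, 8), (8, 6), (8, 7), (9, 2), (9, 11), (10, 0), (11, 2), (11, 11), (12, 3), (12, 10)}; affine count = 19; |E(F_13)| = 20.

Discriminant check: Δ ∝ 4a³ + 27b² = 4·11³ + 27·8² = 4·1331 + 27·64 ≡ 6 (mod 13). Nonzero ⇒ E is nonsingular.
For each x ∈ F_13, compute rhs = x³ + 11·x + 8 mod 13, then count y ∈ F_13 with y² ≡ rhs.
  x = 0: rhs = 8, matching y values: none (0 points).
  x = 1: rhs = 7, matching y values: none (0 points).
  x = 2: rhs = 12, matching y values: 5, 8 (2 points).
  x = 3: rhs = 3, matching y values: 4, 9 (2 points).
  x = 4: rhs = 12, matching y values: 5, 8 (2 points).
  x = 5: rhs = 6, matching y values: none (0 points).
  x = 6: rhs = 4, matching y values: 2, 11 (2 points).
  x = 7: rhs = 12, matching y values: 5, 8 (2 points).
  x = 8: rhs = 10, matching y values: 6, 7 (2 points).
  x = 9: rhs = 4, matching y values: 2, 11 (2 points).
  x = 10: rhs = 0, matching y values: 0 (1 points).
  x = 11: rhs = 4, matching y values: 2, 11 (2 points).
  x = 12: rhs = 9, matching y values: 3, 10 (2 points).
Total affine count: 19.
Full point count |E(F_13)| = 19 + 1 = 20.
Hasse bound: |20 − (13+1)| = |6| = 6 ≤ 2√13 ≈ 7.2111 ✓.


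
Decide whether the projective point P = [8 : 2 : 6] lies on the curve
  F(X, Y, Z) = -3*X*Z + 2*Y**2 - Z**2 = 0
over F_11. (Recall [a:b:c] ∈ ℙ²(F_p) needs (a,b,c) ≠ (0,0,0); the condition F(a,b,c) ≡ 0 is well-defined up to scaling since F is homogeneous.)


F(8,2,6) ≡ 4 (mod 11); P is NOT on the curve.

Evaluate F(8, 2, 6) term-by-term (mod 11).
  -3*X*Z ↦ -3·8·1·6 = -144
  2*Y**2 ↦ 2·1·4·1 = 8
  -Z**2 ↦ -1·1·1·36 = -36
Sum: F(8, 2, 6) = (-144) + (8) + (-36) = -172.
Reducing mod 11: -172 ≡ 4 (mod 11).
Since F(a, b, c) ≡ 4 ≠ 0 (mod 11), P does NOT lie on the curve.


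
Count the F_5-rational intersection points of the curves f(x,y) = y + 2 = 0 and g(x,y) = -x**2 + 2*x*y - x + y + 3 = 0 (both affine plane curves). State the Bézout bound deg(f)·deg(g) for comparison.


Common zeros: {(1, 3), (4, 3)}; count = 2; Bézout bound = 2.

deg(f) = 1, deg(g) = 2, so Bézout bound = 2.
Scan x ∈ F_5. For each x, list the y ∈ F_5 with f(x, y) ≡ 0 and those with g(x, y) ≡ 0 (mod 5); the common zeros in that column are the intersection.
  x = 0: f ≡ 0 at y ∈ {3}; g ≡ 0 at y ∈ {2}; common: ∅.
  x = 1: f ≡ 0 at y ∈ {3}; g ≡ 0 at y ∈ {3}; common: {3}.
  x = 2: f ≡ 0 at y ∈ {3}; g ≡ 0 at y ∈ ∅; common: ∅.
  x = 3: f ≡ 0 at y ∈ {3}; g ≡ 0 at y ∈ {2}; common: ∅.
  x = 4: f ≡ 0 at y ∈ {3}; g ≡ 0 at y ∈ {3}; common: {3}.
Collecting: common zeros = {(1, 3), (4, 3)}, so the count is 2.
Comparison with the Bézout bound: 2 ≤ 2 = deg(f)·deg(g), as expected for curves with no common component (the bound is attained).


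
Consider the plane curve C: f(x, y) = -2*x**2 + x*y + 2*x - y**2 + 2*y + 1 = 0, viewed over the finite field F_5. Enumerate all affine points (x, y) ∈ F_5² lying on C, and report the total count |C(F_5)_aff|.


Affine F_5-points: {(2, 1), (2, 3), (3, 2), (3, 3), (4, 2), (4, 4)}; count = 6.

For each of the 25 pairs (x, y) ∈ F_5², evaluate f(x, y) mod 5. Record the zeros.
  x = 0: [0↦1, 1↦2, 2↦1, 3↦3, 4↦3]  zeros at y ∈ ∅
  x = 1: [0↦1, 1↦3, 2↦3, 3↦1, 4↦2]  zeros at y ∈ ∅
  x = 2: [0↦2, 1↦0, 2↦1, 3↦0, 4↦2]  zeros at y ∈ {1, 3}
  x = 3: [0↦4, 1↦3, 2↦0, 3↦0, 4↦3]  zeros at y ∈ {2, 3}
  x = 4: [0↦2, 1↦2, 2↦0, 3↦1, 4↦0]  zeros at y ∈ {2, 4}
Collecting zeros: affine points = {(2, 1), (2, 3), (3, 2), (3, 3), (4, 2), (4, 4)}.
Total count |C(F_5)_aff| = 6.


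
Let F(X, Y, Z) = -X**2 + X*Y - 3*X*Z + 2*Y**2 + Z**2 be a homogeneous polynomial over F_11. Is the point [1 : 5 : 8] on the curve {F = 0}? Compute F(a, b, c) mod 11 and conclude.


F(1,5,8) ≡ 6 (mod 11); P is NOT on the curve.

Evaluate F(1, 5, 8) term-by-term (mod 11).
  -X**2 ↦ -1·1·1·1 = -1
  X*Y ↦ 1·1·5·1 = 5
  -3*X*Z ↦ -3·1·1·8 = -24
  2*Y**2 ↦ 2·1·25·1 = 50
  Z**2 ↦ 1·1·1·64 = 64
Sum: F(1, 5, 8) = (-1) + (5) + (-24) + (50) + (64) = 94.
Reducing mod 11: 94 ≡ 6 (mod 11).
Since F(a, b, c) ≡ 6 ≠ 0 (mod 11), P does NOT lie on the curve.


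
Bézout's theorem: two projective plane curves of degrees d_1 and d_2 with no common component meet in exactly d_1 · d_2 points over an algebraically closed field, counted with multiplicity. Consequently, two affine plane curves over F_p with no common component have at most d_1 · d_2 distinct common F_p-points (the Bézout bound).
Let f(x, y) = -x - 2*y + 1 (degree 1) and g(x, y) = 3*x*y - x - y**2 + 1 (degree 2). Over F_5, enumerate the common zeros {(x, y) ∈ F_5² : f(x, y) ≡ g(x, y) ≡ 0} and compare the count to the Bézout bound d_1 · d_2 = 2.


Common zeros: {(1, 0)}; count = 1; Bézout bound = 2.

deg(f) = 1, deg(g) = 2, so Bézout bound = 2.
Scan x ∈ F_5. For each x, list the y ∈ F_5 with f(x, y) ≡ 0 and those with g(x, y) ≡ 0 (mod 5); the common zeros in that column are the intersection.
  x = 0: f ≡ 0 at y ∈ {3}; g ≡ 0 at y ∈ {1, 4}; common: ∅.
  x = 1: f ≡ 0 at y ∈ {0}; g ≡ 0 at y ∈ {0, 3}; common: {0}.
  x = 2: f ≡ 0 at y ∈ {2}; g ≡ 0 at y ∈ ∅; common: ∅.
  x = 3: f ≡ 0 at y ∈ {4}; g ≡ 0 at y ∈ ∅; common: ∅.
  x = 4: f ≡ 0 at y ∈ {1}; g ≡ 0 at y ∈ ∅; common: ∅.
Collecting: common zeros = {(1, 0)}, so the count is 1.
Comparison with the Bézout bound: 1 ≤ 2 = deg(f)·deg(g), as expected for curves with no common component (the affine F_5-count falls short of the bound because intersections may lie at infinity, over extension fields, or carry multiplicity).


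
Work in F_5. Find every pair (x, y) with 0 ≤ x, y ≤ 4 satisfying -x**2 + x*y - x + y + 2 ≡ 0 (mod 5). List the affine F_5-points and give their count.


Affine F_5-points: {(0, 3), (1, 0), (2, 3), (3, 0)}; count = 4.

For each of the 25 pairs (x, y) ∈ F_5², evaluate f(x, y) mod 5. Record the zeros.
  x = 0: [0↦2, 1↦3, 2↦4, 3↦0, 4↦1]  zeros at y ∈ {3}
  x = 1: [0↦0, 1↦2, 2↦4, 3↦1, 4↦3]  zeros at y ∈ {0}
  x = 2: [0↦1, 1↦4, 2↦2, 3↦0, 4↦3]  zeros at y ∈ {3}
  x = 3: [0↦0, 1↦4, 2↦3, 3↦2, 4↦1]  zeros at y ∈ {0}
  x = 4: [0↦2, 1↦2, 2↦2, 3↦2, 4↦2]  zeros at y ∈ ∅
Collecting zeros: affine points = {(0, 3), (1, 0), (2, 3), (3, 0)}.
Total count |C(F_5)_aff| = 4.


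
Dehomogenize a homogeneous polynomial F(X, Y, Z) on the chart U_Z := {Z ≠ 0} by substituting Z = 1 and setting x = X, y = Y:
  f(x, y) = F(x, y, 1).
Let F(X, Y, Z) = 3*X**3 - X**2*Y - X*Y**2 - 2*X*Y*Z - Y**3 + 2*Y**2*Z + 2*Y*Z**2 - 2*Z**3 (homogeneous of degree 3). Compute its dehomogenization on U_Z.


f(x, y) = 3*x**3 - x**2*y - x*y**2 - 2*x*y - y**3 + 2*y**2 + 2*y - 2

On U_Z we set Z = 1. Each monomial c·X^i·Y^j·Z^k in F becomes c·x^i·y^j·1^k = c·x^i·y^j.
Substituting Z = 1: F(X, Y, 1) = 3*x**3 - x**2*y - x*y**2 - 2*x*y - y**3 + 2*y**2 + 2*y - 2.
Note: deg(f) ≤ deg(F) = 3; strict inequality happens when F is divisible by Z (lost terms).


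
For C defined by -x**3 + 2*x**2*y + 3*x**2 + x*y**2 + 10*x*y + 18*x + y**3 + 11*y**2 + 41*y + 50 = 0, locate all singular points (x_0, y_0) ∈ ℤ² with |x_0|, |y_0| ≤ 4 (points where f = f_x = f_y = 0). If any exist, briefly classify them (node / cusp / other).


Singular points: {(-1, -3)}; classification: cusp.

Compute partial derivatives:
  f_x = -3*x**2 + 4*x*y + 6*x + y**2 + 10*y + 18.
  f_y = 2*x**2 + 2*x*y + 10*x + 3*y**2 + 22*y + 41.
Scan x_0 ∈ {−4, ..., 4}. For each x_0, f_y(x_0, y) is a polynomial in y; find its integer roots y ∈ {−4, ..., 4}, then test f_x and f at those candidates.
  x = -4: f_y(-4, y) = 3*y**2 + 14*y + 33; no integer root y with |y| ≤ 4.
  x = -3: f_y(-3, y) = 3*y**2 + 16*y + 29; no integer root y with |y| ≤ 4.
  x = -2: f_y(-2, y) = 3*y**2 + 18*y + 29; no integer root y with |y| ≤ 4.
  x = -1: f_y(-1, y) = 3*y**2 + 20*y + 33; vanishes at y ∈ {-3}. (-1, -3): f_x = 0, f = 0 — SINGULAR.
  x = 0: f_y(0, y) = 3*y**2 + 22*y + 41; no integer root y with |y| ≤ 4.
  x = 1: f_y(1, y) = 3*y**2 + 24*y + 53; no integer root y with |y| ≤ 4.
  x = 2: f_y(2, y) = 3*y**2 + 26*y + 69; no integer root y with |y| ≤ 4.
  x = 3: f_y(3, y) = 3*y**2 + 28*y + 89; no integer root y with |y| ≤ 4.
  x = 4: f_y(4, y) = 3*y**2 + 30*y + 113; no integer root y with |y| ≤ 4.
Only singular point on the grid: (-1, -3).
Classify: substitute x = -1 + u, y = -3 + v and expand: f = -u**3 + 2*u**2*v + u*v**2 + v**3 + v**2.
No constant or linear terms (consistent with a singular point). Quadratic part: v**2. Cubic part: -u**3 + 2*u**2*v + u*v**2 + v**3.
The quadratic part v**2 is a perfect square, so there is a single (double) tangent line v = 0, i.e. y = -3. Restricting the cubic part to that line (v = 0) leaves -u**3 ≠ 0, so f is not divisible by v and the branch is v² ≈ u**3 to lowest order — this is a cusp.
Classification: cusp.


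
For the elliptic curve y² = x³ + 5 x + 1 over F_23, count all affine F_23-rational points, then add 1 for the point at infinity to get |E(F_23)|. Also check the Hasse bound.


Affine points = {(0, 1), (0, 22), (4, 4), (4, 19), (5, 6), (5, 17), (8, 1), (8, 22), (9, 4), (9, 19), (10, 4), (10, 19), (12, 8), (12, 15), (13, 3), (13, 20), (14, 3), (14, 20), (15, 1), (15, 22), (17, 10), (17, 13), (18, 9), (18, 14), (19, 3), (19, 20), (21, 11), (21, 12), (22, 8), (22, 15)}; affine count = 30; |E(F_23)| = 31.

Discriminant check: Δ ∝ 4a³ + 27b² = 4·5³ + 27·1² = 4·125 + 27·1 ≡ 21 (mod 23). Nonzero ⇒ E is nonsingular.
For each x ∈ F_23, compute rhs = x³ + 5·x + 1 mod 23, then count y ∈ F_23 with y² ≡ rhs.
  x = 0: rhs = 1, matching y values: 1, 22 (2 points).
  x = 1: rhs = 7, matching y values: none (0 points).
  x = 2: rhs = 19, matching y values: none (0 points).
  x = 3: rhs = 20, matching y values: none (0 points).
  x = 4: rhs = 16, matching y values: 4, 19 (2 points).
  x = 5: rhs = 13, matching y values: 6, 17 (2 points).
  x = 6: rhs = 17, matching y values: none (0 points).
  x = 7: rhs = 11, matching y values: none (0 points).
  x = 8: rhs = 1, matching y values: 1, 22 (2 points).
  x = 9: rhs = 16, matching y values: 4, 19 (2 points).
  x = 10: rhs = 16, matching y values: 4, 19 (2 points).
  x = 11: rhs = 7, matching y values: none (0 points).
  x = 12: rhs = 18, matching y values: 8, 15 (2 points).
  x = 13: rhs = 9, matching y values: 3, 20 (2 points).
  x = 14: rhs = 9, matching y values: 3, 20 (2 points).
  x = 15: rhs = 1, matching y values: 1, 22 (2 points).
  x = 16: rhs = 14, matching y values: none (0 points).
  x = 17: rhs = 8, matching y values: 10, 13 (2 points).
  x = 18: rhs = 12, matching y values: 9, 14 (2 points).
  x = 19: rhs = 9, matching y values: 3, 20 (2 points).
  x = 20: rhs = 5, matching y values: none (0 points).
  x = 21: rhs = 6, matching y values: 11, 12 (2 points).
  x = 22: rhs = 18, matching y values: 8, 15 (2 points).
Total affine count: 30.
Full point count |E(F_23)| = 30 + 1 = 31.
Hasse bound: |31 − (23+1)| = |7| = 7 ≤ 2√23 ≈ 9.5917 ✓.
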